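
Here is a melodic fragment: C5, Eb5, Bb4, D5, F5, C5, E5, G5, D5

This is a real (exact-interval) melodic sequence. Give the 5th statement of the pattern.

Unit = 3 notes; the statements start on C5, D5, E5, moving up a 2nd each time.
Continuing the starts: F#5 → G#5.
From G#5 the exact shape gives G#5 B5 F#5.

G#5 B5 F#5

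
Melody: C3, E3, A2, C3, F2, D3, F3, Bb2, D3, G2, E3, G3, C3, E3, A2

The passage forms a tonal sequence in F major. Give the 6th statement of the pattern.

Unit = 5 notes; the statements start on C3, D3, E3, moving up a 2nd each time.
Continuing the starts: F3 → G3 → A3.
Statement 6 starts on A3 and keeps the same diatonic contour: A3 C4 F3 A3 D3.

A3 C4 F3 A3 D3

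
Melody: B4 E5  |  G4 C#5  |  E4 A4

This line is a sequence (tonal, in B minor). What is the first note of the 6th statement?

F#3

The 2-note cells begin on B4, G4, E4 — each down a 3rd from the last.
Continuing: C#4 → A3 → F#3. Statement 6 starts on F#3.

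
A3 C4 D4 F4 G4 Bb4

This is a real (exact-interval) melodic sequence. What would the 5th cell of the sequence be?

F5 Ab5

With a 2-note motive the entries are A3, D4, G4, each up a 4th from the previous.
Extending up a 4th: C5 → F5.
Statement 5 starts on F5 and keeps the same exact contour: F5 Ab5.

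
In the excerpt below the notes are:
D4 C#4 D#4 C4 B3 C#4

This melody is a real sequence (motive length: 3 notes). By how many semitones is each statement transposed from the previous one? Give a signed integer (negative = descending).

Taking 3-note groups, the heads are D4, C4: the pattern moves down a 2nd.
D4 to C4 spans -2 semitones.

-2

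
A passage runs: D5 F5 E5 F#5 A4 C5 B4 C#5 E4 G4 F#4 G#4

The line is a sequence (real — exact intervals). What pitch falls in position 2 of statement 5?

A3

The unit is 4 notes. Position-2 pitches of the 3 shown cells: F5, C5, G4.
Carrying that down a 4th forward: D4 → A3.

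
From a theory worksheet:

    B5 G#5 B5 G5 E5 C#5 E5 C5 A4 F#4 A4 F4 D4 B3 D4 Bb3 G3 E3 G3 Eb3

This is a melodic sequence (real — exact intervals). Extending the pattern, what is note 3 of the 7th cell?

F2

With 4-note cells, note 3 of each statement runs B5, E5, A4, D4, G3.
Carrying that down a 5th forward: C3 → F2.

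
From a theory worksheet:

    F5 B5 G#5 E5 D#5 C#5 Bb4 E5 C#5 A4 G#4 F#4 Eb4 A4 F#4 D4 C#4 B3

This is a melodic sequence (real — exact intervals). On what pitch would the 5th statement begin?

Taking 6-note groups, the heads are F5, Bb4, Eb4: the pattern moves down a 5th.
Extending the heads down a 5th: Ab3 → Db3.

Db3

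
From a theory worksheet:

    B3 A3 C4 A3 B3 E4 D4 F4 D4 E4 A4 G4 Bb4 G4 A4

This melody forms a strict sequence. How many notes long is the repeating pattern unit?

15 notes total. Splitting into 3 groups of 5:
B3 A3 C4 A3 B3 | E4 D4 F4 D4 E4 | A4 G4 Bb4 G4 A4
Each cell is the previous one up a 4th — so the unit is 5 notes.

5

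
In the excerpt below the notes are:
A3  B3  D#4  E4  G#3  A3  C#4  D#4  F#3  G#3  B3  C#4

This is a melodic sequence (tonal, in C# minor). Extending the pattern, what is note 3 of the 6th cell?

F#3

Grouping in 4s, the 3rd note of each cell is D#4, C#4, B3.
Extending down a 2nd: A3 → G#3 → F#3.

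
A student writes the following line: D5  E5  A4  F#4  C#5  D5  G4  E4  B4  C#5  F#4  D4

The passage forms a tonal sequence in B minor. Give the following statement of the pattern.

Unit = 4 notes; the statements start on D5, C#5, B4, moving down a 2nd each time.
From A4 the diatonic shape gives A4 B4 E4 C#4.

A4 B4 E4 C#4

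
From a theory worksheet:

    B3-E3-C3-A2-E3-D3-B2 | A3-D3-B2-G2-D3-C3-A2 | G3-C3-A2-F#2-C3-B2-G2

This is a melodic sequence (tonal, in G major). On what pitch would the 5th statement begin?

The 7-note cells begin on B3, A3, G3 — each down a 2nd from the last.
Continuing: F#3 → E3. Statement 5 starts on E3.

E3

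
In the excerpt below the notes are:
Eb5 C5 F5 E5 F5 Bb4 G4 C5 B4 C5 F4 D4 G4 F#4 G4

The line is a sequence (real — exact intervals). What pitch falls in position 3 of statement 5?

A3

With 5-note cells, note 3 of each statement runs F5, C5, G4.
Extending down a 4th: D4 → A3.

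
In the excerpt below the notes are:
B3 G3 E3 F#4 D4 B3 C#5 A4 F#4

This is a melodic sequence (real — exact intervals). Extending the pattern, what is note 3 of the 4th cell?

C#5

With 3-note cells, note 3 of each statement runs E3, B3, F#4.
From F#4, up a 5th gives C#5.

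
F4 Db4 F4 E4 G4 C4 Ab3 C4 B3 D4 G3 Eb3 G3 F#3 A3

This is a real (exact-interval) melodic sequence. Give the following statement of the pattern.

D3 Bb2 D3 C#3 E3

Unit = 5 notes; the statements start on F4, C4, G3, moving down a 4th each time.
So cell 4 is D3 Bb2 D3 C#3 E3.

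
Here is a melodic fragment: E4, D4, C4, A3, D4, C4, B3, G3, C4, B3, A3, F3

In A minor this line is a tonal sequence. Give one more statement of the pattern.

B3 A3 G3 E3

Taking 4-note groups, the heads are E4, D4, C4: the pattern moves down a 2nd.
So cell 4 is B3 A3 G3 E3.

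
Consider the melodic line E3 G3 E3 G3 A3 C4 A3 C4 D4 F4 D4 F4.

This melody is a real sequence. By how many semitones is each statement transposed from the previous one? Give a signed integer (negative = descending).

5

With a 4-note motive the entries are E3, A3, D4, each up a 4th from the previous.
E3 to A3 spans +5 semitones.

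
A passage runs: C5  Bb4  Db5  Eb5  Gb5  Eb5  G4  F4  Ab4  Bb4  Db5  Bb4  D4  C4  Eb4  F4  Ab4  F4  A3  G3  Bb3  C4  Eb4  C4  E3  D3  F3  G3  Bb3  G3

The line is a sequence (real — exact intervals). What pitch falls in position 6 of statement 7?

A2

Grouping in 6s, the 6th note of each cell is Eb5, Bb4, F4, C4, G3.
Carrying that down a 4th forward: D3 → A2.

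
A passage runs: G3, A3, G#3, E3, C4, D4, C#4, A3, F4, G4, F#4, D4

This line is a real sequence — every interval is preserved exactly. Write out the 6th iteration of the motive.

Ab5 Bb5 A5 F5

With a 4-note motive the entries are G3, C4, F4, each up a 4th from the previous.
Continuing the starts: Bb4 → Eb5 → Ab5.
Statement 6 starts on Ab5 and keeps the same exact contour: Ab5 Bb5 A5 F5.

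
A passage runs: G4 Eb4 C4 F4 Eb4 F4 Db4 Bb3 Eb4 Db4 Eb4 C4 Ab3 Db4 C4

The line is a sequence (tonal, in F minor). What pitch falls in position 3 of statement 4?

The unit is 5 notes. Position-3 pitches of the 3 shown cells: C4, Bb3, Ab3.
One more down a 2nd gives G3.

G3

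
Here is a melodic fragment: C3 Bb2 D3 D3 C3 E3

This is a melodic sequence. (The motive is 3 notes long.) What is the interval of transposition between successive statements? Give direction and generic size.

Taking 3-note groups, the heads are C3, D3: the pattern moves up a 2nd.
From C3 to D3: up a 2nd.

up a 2nd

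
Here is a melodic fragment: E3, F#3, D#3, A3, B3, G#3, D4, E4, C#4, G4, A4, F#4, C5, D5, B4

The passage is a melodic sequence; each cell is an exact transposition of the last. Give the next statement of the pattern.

Taking 3-note groups, the heads are E3, A3, D4, G4, C5: the pattern moves up a 4th.
So cell 6 is F5 G5 E5.

F5 G5 E5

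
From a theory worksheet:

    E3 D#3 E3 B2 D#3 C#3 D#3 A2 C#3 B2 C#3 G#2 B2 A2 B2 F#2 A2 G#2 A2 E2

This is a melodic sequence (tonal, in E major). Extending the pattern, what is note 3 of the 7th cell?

The unit is 4 notes. Position-3 pitches of the 5 shown cells: E3, D#3, C#3, B2, A2.
Carrying that down a 2nd forward: G#2 → F#2.

F#2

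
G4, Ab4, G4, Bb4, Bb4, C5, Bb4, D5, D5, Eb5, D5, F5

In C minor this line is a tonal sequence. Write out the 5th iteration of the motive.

Unit = 4 notes; the statements start on G4, Bb4, D5, moving up a 3rd each time.
Extending up a 3rd: F5 → Ab5.
Statement 5 starts on Ab5 and keeps the same diatonic contour: Ab5 Bb5 Ab5 C6.

Ab5 Bb5 Ab5 C6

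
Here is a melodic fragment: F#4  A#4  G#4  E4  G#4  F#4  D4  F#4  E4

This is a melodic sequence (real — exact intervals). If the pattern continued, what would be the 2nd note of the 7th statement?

With 3-note cells, note 2 of each statement runs A#4, G#4, F#4.
Each moves down a 2nd. Continuing: E4 → D4 → C4 → Bb3.

Bb3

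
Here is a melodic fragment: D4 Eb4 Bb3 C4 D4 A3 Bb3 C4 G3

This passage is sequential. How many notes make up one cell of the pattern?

There are 9 notes; a 3-note unit gives 3 cells:
D4 Eb4 Bb3 | C4 D4 A3 | Bb3 C4 G3
Each cell is the previous one down a 2nd — so the unit is 3 notes.

3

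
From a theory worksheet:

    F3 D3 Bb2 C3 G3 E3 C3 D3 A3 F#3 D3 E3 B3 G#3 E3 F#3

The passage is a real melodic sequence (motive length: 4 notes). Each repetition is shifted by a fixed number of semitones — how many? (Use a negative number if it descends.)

2

Unit = 4 notes; the statements start on F3, G3, A3, B3, moving up a 2nd each time.
F3→G3 is 55 − 53 = 2 semitones.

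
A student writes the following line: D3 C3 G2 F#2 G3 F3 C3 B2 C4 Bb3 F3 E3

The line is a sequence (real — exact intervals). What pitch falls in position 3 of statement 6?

Ab4

The unit is 4 notes. Position-3 pitches of the 3 shown cells: G2, C3, F3.
Each moves up a 4th. Continuing: Bb3 → Eb4 → Ab4.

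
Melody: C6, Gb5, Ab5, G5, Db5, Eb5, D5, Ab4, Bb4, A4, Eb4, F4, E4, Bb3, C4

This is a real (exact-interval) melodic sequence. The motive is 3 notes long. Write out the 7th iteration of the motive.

The 3-note cells begin on C6, G5, D5, A4, E4 — each down a 4th from the last.
Extending down a 4th: B3 → F#3.
Statement 7 starts on F#3 and keeps the same exact contour: F#3 C3 D3.

F#3 C3 D3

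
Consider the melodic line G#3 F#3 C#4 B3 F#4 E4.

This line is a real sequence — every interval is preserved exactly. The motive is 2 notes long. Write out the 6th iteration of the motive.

A5 G5

With a 2-note motive the entries are G#3, C#4, F#4, each up a 4th from the previous.
Continuing the starts: B4 → E5 → A5.
Statement 6 starts on A5 and keeps the same exact contour: A5 G5.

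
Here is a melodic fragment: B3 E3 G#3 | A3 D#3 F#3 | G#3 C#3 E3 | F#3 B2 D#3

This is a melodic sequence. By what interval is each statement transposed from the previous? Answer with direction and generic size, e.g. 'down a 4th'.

Taking 3-note groups, the heads are B3, A3, G#3, F#3: the pattern moves down a 2nd.
B3 to A3 is down a 2nd.

down a 2nd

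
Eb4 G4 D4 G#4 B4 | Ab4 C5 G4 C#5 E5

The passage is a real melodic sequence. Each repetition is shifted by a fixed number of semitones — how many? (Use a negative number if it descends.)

The 5-note cells begin on Eb4, Ab4 — each up a 4th from the last.
Eb4→Ab4 is 68 − 63 = 5 semitones.

5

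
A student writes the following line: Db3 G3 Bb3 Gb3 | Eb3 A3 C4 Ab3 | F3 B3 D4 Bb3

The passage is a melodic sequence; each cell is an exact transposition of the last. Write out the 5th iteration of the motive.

The 4-note cells begin on Db3, Eb3, F3 — each up a 2nd from the last.
Carrying on: G3 → A3.
So cell 5 is A3 D#4 F#4 D4.

A3 D#4 F#4 D4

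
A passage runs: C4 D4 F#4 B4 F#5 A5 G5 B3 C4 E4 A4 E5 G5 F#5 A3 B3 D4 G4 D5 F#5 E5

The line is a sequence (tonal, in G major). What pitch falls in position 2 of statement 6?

With 7-note cells, note 2 of each statement runs D4, C4, B3.
Carrying that down a 2nd forward: A3 → G3 → F#3.

F#3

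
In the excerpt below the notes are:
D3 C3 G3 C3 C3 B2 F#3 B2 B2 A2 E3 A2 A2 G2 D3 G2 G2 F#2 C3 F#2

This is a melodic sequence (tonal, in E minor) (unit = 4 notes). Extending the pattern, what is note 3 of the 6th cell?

B2

With 4-note cells, note 3 of each statement runs G3, F#3, E3, D3, C3.
Each moves down a 2nd; the next is B2.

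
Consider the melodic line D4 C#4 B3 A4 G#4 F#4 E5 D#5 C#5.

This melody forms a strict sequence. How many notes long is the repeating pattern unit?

There are 9 notes; a 3-note unit gives 3 cells:
D4 C#4 B3 | A4 G#4 F#4 | E5 D#5 C#5
Each cell is the previous one up a 5th — so the unit is 3 notes.

3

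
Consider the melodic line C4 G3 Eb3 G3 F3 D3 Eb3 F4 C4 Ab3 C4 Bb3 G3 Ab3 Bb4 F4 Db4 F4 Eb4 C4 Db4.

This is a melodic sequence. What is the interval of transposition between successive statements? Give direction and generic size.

Unit = 7 notes; the statements start on C4, F4, Bb4, moving up a 4th each time.
From C4 to F4: up a 4th.

up a 4th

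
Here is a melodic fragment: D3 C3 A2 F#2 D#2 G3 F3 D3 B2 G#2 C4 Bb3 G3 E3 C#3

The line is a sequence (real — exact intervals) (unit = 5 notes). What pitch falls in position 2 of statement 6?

Db5

The unit is 5 notes. Position-2 pitches of the 3 shown cells: C3, F3, Bb3.
Each moves up a 4th. Continuing: Eb4 → Ab4 → Db5.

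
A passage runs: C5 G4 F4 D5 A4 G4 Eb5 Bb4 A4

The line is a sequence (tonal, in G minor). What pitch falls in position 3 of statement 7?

The unit is 3 notes. Position-3 pitches of the 3 shown cells: F4, G4, A4.
Carrying that up a 2nd forward: Bb4 → C5 → D5 → Eb5.

Eb5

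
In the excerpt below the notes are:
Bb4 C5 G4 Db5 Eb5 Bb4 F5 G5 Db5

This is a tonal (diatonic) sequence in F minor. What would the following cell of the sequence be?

Ab5 Bb5 F5

Unit = 3 notes; the statements start on Bb4, Db5, F5, moving up a 3rd each time.
So cell 4 is Ab5 Bb5 F5.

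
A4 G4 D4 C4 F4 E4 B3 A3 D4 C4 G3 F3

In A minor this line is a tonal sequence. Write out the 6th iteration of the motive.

Unit = 4 notes; the statements start on A4, F4, D4, moving down a 3rd each time.
Extending down a 3rd: B3 → G3 → E3.
From E3 the diatonic shape gives E3 D3 A2 G2.

E3 D3 A2 G2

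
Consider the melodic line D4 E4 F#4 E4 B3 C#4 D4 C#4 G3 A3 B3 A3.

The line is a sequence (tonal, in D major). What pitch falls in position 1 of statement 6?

The unit is 4 notes. Position-1 pitches of the 3 shown cells: D4, B3, G3.
Each moves down a 3rd. Continuing: E3 → C#3 → A2.

A2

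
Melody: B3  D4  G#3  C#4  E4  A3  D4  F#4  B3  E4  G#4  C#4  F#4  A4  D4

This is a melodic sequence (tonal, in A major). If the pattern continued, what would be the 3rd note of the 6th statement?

E4

With 3-note cells, note 3 of each statement runs G#3, A3, B3, C#4, D4.
One more up a 2nd gives E4.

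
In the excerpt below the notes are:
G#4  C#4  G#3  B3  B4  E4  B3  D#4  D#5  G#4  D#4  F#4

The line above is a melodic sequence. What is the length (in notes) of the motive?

12 notes total. Splitting into 3 groups of 4:
G#4 C#4 G#3 B3 | B4 E4 B3 D#4 | D#5 G#4 D#4 F#4
Every group is a transposition up a 3rd of the one before; no shorter unit works.

4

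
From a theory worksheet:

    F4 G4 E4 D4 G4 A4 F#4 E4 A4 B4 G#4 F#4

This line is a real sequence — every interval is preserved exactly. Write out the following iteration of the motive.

Unit = 4 notes; the statements start on F4, G4, A4, moving up a 2nd each time.
From B4 the exact shape gives B4 C#5 A#4 G#4.

B4 C#5 A#4 G#4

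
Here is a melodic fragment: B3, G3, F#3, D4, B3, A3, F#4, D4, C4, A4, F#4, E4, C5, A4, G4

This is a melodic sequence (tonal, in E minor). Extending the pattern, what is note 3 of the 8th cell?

The unit is 3 notes. Position-3 pitches of the 5 shown cells: F#3, A3, C4, E4, G4.
Carrying that up a 3rd forward: B4 → D5 → F#5.

F#5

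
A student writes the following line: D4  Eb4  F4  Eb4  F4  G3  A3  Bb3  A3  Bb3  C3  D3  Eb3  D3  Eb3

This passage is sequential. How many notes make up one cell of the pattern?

Try groups of 5 (3 cells in 15 notes):
D4 Eb4 F4 Eb4 F4 | G3 A3 Bb3 A3 Bb3 | C3 D3 Eb3 D3 Eb3
That's a consistent down a 5th shift per cell, and no other grouping gives one.

5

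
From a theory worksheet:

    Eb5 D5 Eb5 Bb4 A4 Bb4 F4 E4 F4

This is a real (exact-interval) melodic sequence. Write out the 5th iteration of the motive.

With a 3-note motive the entries are Eb5, Bb4, F4, each down a 4th from the previous.
Carrying on: C4 → G3.
From G3 the exact shape gives G3 F#3 G3.

G3 F#3 G3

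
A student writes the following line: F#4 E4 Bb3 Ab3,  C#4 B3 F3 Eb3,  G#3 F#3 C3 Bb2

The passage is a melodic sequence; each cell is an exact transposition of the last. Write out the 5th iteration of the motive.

With a 4-note motive the entries are F#4, C#4, G#3, each down a 4th from the previous.
Continuing the starts: D#3 → A#2.
So cell 5 is A#2 G#2 D2 C2.

A#2 G#2 D2 C2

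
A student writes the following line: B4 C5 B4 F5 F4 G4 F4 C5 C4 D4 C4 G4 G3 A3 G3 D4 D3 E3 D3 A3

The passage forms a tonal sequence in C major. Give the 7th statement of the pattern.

E2 F2 E2 B2

The 4-note cells begin on B4, F4, C4, G3, D3 — each down a 4th from the last.
Extending down a 4th: A2 → E2.
So cell 7 is E2 F2 E2 B2.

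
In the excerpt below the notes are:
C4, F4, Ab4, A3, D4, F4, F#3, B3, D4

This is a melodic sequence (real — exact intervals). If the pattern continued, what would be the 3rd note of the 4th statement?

The unit is 3 notes. Position-3 pitches of the 3 shown cells: Ab4, F4, D4.
Each moves down a 3rd; the next is B3.

B3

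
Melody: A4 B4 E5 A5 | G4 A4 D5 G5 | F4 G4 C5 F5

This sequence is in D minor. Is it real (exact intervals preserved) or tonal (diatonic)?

real

Each cell has the same semitone pattern (2, 5, 5) — intervals are preserved exactly.
And B4 lies outside D minor, so the sequence is real rather than tonal.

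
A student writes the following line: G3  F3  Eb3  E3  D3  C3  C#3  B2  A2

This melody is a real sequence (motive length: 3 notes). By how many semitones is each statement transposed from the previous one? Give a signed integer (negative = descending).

-3

Unit = 3 notes; the statements start on G3, E3, C#3, moving down a 3rd each time.
G3→E3 is 52 − 55 = -3 semitones.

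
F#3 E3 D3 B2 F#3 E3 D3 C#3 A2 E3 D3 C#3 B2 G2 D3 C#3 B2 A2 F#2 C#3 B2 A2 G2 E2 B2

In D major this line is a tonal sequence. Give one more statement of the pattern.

The 5-note cells begin on F#3, E3, D3, C#3, B2 — each down a 2nd from the last.
So cell 6 is A2 G2 F#2 D2 A2.

A2 G2 F#2 D2 A2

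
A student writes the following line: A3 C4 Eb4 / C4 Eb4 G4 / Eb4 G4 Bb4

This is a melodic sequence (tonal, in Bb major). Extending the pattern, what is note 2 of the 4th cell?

Bb4

Grouping in 3s, the 2nd note of each cell is C4, Eb4, G4.
Each moves up a 3rd; the next is Bb4.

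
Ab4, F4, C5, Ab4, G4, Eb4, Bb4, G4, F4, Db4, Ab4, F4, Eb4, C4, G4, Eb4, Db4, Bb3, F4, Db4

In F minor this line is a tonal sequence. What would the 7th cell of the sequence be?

Bb3 G3 Db4 Bb3

Taking 4-note groups, the heads are Ab4, G4, F4, Eb4, Db4: the pattern moves down a 2nd.
Continuing the starts: C4 → Bb3.
Statement 7 starts on Bb3 and keeps the same diatonic contour: Bb3 G3 Db4 Bb3.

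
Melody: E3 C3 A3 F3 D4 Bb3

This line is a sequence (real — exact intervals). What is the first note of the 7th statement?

Taking 2-note groups, the heads are E3, A3, D4: the pattern moves up a 4th.
Extending the heads up a 4th: G4 → C5 → F5 → Bb5.

Bb5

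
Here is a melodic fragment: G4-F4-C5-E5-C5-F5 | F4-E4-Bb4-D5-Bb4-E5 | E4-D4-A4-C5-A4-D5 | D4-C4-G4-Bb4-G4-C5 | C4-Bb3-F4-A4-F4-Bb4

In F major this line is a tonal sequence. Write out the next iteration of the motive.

Bb3 A3 E4 G4 E4 A4

With a 6-note motive the entries are G4, F4, E4, D4, C4, each down a 2nd from the previous.
Statement 6 starts on Bb3 and keeps the same diatonic contour: Bb3 A3 E4 G4 E4 A4.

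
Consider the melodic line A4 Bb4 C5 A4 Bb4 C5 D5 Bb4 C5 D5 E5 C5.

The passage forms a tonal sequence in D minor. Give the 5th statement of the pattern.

E5 F5 G5 E5

The 4-note cells begin on A4, Bb4, C5 — each up a 2nd from the last.
Continuing the starts: D5 → E5.
Statement 5 starts on E5 and keeps the same diatonic contour: E5 F5 G5 E5.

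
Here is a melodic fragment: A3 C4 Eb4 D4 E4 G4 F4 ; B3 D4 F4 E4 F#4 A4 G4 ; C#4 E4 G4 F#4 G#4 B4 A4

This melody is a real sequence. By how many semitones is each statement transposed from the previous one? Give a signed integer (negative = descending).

Taking 7-note groups, the heads are A3, B3, C#4: the pattern moves up a 2nd.
A3 to B3 spans +2 semitones.

2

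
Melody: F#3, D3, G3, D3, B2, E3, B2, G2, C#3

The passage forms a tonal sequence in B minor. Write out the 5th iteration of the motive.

With a 3-note motive the entries are F#3, D3, B2, each down a 3rd from the previous.
Continuing the starts: G2 → E2.
So cell 5 is E2 C#2 F#2.

E2 C#2 F#2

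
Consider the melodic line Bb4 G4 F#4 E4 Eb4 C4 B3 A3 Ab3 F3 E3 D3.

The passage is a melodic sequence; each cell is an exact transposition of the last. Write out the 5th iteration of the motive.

Unit = 4 notes; the statements start on Bb4, Eb4, Ab3, moving down a 5th each time.
Extending down a 5th: Db3 → Gb2.
From Gb2 the exact shape gives Gb2 Eb2 D2 C2.

Gb2 Eb2 D2 C2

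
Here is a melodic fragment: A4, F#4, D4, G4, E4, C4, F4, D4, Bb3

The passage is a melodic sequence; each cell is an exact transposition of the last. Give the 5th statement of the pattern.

Unit = 3 notes; the statements start on A4, G4, F4, moving down a 2nd each time.
Carrying on: Eb4 → Db4.
Statement 5 starts on Db4 and keeps the same exact contour: Db4 Bb3 Gb3.

Db4 Bb3 Gb3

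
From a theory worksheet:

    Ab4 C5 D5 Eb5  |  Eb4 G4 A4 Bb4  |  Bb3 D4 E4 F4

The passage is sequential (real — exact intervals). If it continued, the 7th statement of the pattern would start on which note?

Taking 4-note groups, the heads are Ab4, Eb4, Bb3: the pattern moves down a 4th.
Continuing: F3 → C3 → G2 → D2. Statement 7 starts on D2.

D2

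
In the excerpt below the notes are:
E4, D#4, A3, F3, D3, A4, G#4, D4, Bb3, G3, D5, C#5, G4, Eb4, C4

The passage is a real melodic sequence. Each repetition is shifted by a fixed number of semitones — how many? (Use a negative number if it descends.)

5

With a 5-note motive the entries are E4, A4, D5, each up a 4th from the previous.
E4 to A4 spans +5 semitones.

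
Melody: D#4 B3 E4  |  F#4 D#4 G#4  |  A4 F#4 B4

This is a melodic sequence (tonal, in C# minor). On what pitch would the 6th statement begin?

The 3-note cells begin on D#4, F#4, A4 — each up a 3rd from the last.
Continuing: C#5 → E5 → G#5. Statement 6 starts on G#5.

G#5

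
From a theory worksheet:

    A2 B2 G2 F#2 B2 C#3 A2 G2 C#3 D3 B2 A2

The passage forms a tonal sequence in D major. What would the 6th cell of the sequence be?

F#3 G3 E3 D3

Taking 4-note groups, the heads are A2, B2, C#3: the pattern moves up a 2nd.
Continuing the starts: D3 → E3 → F#3.
So cell 6 is F#3 G3 E3 D3.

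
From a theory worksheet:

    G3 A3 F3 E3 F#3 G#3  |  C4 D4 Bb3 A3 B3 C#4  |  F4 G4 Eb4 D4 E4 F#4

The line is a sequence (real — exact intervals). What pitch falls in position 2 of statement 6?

With 6-note cells, note 2 of each statement runs A3, D4, G4.
Each moves up a 4th. Continuing: C5 → F5 → Bb5.

Bb5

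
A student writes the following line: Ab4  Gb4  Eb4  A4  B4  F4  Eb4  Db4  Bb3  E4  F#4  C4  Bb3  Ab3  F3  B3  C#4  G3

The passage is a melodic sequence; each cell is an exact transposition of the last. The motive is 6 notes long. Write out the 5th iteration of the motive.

C3 Bb2 G2 C#3 D#3 A2

Unit = 6 notes; the statements start on Ab4, Eb4, Bb3, moving down a 4th each time.
Carrying on: F3 → C3.
Statement 5 starts on C3 and keeps the same exact contour: C3 Bb2 G2 C#3 D#3 A2.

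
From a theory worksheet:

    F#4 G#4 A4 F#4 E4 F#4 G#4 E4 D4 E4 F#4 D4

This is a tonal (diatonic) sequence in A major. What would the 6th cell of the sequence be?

Unit = 4 notes; the statements start on F#4, E4, D4, moving down a 2nd each time.
Continuing the starts: C#4 → B3 → A3.
So cell 6 is A3 B3 C#4 A3.

A3 B3 C#4 A3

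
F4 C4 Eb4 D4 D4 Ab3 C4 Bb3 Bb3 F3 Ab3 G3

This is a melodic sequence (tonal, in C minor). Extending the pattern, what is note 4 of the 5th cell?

C3

With 4-note cells, note 4 of each statement runs D4, Bb3, G3.
Carrying that down a 3rd forward: Eb3 → C3.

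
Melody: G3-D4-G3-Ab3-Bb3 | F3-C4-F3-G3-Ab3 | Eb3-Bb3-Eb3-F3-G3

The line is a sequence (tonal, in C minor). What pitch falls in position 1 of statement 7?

Ab2

The unit is 5 notes. Position-1 pitches of the 3 shown cells: G3, F3, Eb3.
Extending down a 2nd: D3 → C3 → Bb2 → Ab2.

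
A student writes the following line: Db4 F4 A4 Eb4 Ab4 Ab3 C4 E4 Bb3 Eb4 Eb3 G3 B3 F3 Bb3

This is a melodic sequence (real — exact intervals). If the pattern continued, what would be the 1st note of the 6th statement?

C2

Grouping in 5s, the 1st note of each cell is Db4, Ab3, Eb3.
Extending down a 4th: Bb2 → F2 → C2.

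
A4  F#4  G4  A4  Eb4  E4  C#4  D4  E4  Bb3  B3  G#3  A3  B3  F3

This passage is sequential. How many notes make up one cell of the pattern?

There are 15 notes; a 5-note unit gives 3 cells:
A4 F#4 G4 A4 Eb4 | E4 C#4 D4 E4 Bb3 | B3 G#3 A3 B3 F3
Every group is a transposition down a 4th of the one before; no shorter unit works.

5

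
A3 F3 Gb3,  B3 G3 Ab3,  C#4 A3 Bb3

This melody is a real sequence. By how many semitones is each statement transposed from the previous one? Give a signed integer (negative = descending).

The 3-note cells begin on A3, B3, C#4 — each up a 2nd from the last.
A3→B3 is 59 − 57 = 2 semitones.

2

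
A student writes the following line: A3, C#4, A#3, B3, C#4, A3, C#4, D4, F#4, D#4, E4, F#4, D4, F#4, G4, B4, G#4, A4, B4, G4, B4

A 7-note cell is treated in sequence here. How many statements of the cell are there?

3

21 notes in groups of 7 gives 21/7 = 3 statements.
Starts: A3, D4, G4 — each up a 4th.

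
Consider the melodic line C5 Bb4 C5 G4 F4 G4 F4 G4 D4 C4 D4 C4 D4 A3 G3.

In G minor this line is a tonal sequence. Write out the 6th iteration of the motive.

Bb2 A2 Bb2 F2 Eb2

Unit = 5 notes; the statements start on C5, G4, D4, moving down a 4th each time.
Continuing the starts: A3 → Eb3 → Bb2.
So cell 6 is Bb2 A2 Bb2 F2 Eb2.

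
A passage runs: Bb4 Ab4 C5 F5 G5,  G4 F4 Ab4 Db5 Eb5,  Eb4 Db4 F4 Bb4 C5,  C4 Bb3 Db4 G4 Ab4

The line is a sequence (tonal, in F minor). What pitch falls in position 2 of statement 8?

Ab2

With 5-note cells, note 2 of each statement runs Ab4, F4, Db4, Bb3.
Each moves down a 3rd. Continuing: G3 → Eb3 → C3 → Ab2.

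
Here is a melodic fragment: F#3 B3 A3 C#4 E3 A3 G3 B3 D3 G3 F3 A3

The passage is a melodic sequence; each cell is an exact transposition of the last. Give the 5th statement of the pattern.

Bb2 Eb3 Db3 F3

With a 4-note motive the entries are F#3, E3, D3, each down a 2nd from the previous.
Carrying on: C3 → Bb2.
Statement 5 starts on Bb2 and keeps the same exact contour: Bb2 Eb3 Db3 F3.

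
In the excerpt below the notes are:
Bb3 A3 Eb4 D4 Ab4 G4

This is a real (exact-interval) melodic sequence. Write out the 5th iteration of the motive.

The 2-note cells begin on Bb3, Eb4, Ab4 — each up a 4th from the last.
Carrying on: Db5 → Gb5.
From Gb5 the exact shape gives Gb5 F5.

Gb5 F5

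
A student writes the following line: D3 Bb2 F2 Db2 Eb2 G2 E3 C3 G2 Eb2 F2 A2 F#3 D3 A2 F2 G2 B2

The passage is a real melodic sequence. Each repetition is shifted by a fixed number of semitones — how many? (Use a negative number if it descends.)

2

Taking 6-note groups, the heads are D3, E3, F#3: the pattern moves up a 2nd.
Counting half-steps from D3 to E3: 2.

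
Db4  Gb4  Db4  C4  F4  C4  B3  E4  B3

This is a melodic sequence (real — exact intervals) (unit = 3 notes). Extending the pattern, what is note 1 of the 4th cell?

The unit is 3 notes. Position-1 pitches of the 3 shown cells: Db4, C4, B3.
From B3, down a 2nd gives A#3.

A#3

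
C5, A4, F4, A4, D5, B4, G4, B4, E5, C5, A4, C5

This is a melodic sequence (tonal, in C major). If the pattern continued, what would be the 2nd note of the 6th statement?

F5

With 4-note cells, note 2 of each statement runs A4, B4, C5.
Carrying that up a 2nd forward: D5 → E5 → F5.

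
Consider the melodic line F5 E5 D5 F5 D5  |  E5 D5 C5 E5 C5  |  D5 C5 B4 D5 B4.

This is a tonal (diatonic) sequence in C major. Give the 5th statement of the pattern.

B4 A4 G4 B4 G4

Unit = 5 notes; the statements start on F5, E5, D5, moving down a 2nd each time.
Extending down a 2nd: C5 → B4.
So cell 5 is B4 A4 G4 B4 G4.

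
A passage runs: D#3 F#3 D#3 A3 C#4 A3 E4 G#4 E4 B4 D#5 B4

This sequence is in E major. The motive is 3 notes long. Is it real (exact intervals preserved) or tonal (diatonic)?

Every note is diatonic to E major.
Cell 1 has +3 semitones from note 1 to 2, but cell 2 has +4 — the interval quality changes while the contour stays the same, which is the hallmark of a tonal sequence.

tonal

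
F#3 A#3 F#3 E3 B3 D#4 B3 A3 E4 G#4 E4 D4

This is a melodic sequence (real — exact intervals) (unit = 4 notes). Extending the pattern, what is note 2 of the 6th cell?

The unit is 4 notes. Position-2 pitches of the 3 shown cells: A#3, D#4, G#4.
Extending up a 4th: C#5 → F#5 → B5.

B5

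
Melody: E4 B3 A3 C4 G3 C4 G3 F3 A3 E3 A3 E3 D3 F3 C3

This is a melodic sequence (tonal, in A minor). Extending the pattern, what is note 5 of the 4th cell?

The unit is 5 notes. Position-5 pitches of the 3 shown cells: G3, E3, C3.
From C3, down a 3rd gives A2.

A2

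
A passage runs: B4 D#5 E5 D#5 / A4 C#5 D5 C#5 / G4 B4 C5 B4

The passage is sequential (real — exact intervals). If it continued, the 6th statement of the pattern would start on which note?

Taking 4-note groups, the heads are B4, A4, G4: the pattern moves down a 2nd.
Continuing: F4 → Eb4 → Db4. Statement 6 starts on Db4.

Db4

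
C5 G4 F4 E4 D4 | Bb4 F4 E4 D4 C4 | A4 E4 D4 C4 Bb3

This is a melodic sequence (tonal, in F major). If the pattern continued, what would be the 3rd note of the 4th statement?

C4

Grouping in 5s, the 3rd note of each cell is F4, E4, D4.
From D4, down a 2nd gives C4.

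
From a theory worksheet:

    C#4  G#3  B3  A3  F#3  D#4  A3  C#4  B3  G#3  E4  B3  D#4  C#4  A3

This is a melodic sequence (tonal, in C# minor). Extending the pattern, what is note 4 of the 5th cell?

The unit is 5 notes. Position-4 pitches of the 3 shown cells: A3, B3, C#4.
Each moves up a 2nd. Continuing: D#4 → E4.

E4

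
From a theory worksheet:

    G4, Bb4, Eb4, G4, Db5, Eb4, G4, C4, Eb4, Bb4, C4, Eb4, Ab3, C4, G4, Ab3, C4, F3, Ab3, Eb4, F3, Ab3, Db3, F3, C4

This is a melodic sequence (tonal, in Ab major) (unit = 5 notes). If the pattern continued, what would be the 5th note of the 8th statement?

The unit is 5 notes. Position-5 pitches of the 5 shown cells: Db5, Bb4, G4, Eb4, C4.
Carrying that down a 3rd forward: Ab3 → F3 → Db3.

Db3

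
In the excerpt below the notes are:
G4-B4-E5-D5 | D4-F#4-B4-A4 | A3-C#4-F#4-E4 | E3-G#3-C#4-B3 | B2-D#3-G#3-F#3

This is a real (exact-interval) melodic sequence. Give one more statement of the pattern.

F#2 A#2 D#3 C#3

Unit = 4 notes; the statements start on G4, D4, A3, E3, B2, moving down a 4th each time.
Statement 6 starts on F#2 and keeps the same exact contour: F#2 A#2 D#3 C#3.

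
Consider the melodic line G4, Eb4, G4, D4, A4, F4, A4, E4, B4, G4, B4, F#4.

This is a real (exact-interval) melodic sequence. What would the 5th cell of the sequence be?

D#5 B4 D#5 A#4

With a 4-note motive the entries are G4, A4, B4, each up a 2nd from the previous.
Extending up a 2nd: C#5 → D#5.
So cell 5 is D#5 B4 D#5 A#4.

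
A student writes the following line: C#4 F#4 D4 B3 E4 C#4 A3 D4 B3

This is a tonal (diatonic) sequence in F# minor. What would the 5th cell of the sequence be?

F#3 B3 G#3

Unit = 3 notes; the statements start on C#4, B3, A3, moving down a 2nd each time.
Extending down a 2nd: G#3 → F#3.
So cell 5 is F#3 B3 G#3.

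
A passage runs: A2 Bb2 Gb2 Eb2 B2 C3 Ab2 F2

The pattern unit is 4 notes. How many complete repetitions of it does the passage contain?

2

8 notes in groups of 4 gives 8/4 = 2 statements.
Starts: A2, B2 — each up a 2nd.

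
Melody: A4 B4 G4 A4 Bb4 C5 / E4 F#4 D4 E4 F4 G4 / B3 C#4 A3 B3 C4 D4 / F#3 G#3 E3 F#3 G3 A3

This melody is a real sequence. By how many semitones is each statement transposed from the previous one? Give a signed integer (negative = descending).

Taking 6-note groups, the heads are A4, E4, B3, F#3: the pattern moves down a 4th.
A4 to E4 spans -5 semitones.

-5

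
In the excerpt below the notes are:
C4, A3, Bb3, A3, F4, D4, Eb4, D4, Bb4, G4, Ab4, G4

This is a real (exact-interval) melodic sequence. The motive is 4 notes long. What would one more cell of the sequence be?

Unit = 4 notes; the statements start on C4, F4, Bb4, moving up a 4th each time.
So cell 4 is Eb5 C5 Db5 C5.

Eb5 C5 Db5 C5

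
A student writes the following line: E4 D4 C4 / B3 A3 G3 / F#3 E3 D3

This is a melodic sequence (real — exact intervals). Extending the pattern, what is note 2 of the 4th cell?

Grouping in 3s, the 2nd note of each cell is D4, A3, E3.
One more down a 4th gives B2.

B2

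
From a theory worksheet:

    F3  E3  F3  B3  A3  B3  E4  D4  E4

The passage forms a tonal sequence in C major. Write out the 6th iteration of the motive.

The 3-note cells begin on F3, B3, E4 — each up a 4th from the last.
Carrying on: A4 → D5 → G5.
So cell 6 is G5 F5 G5.

G5 F5 G5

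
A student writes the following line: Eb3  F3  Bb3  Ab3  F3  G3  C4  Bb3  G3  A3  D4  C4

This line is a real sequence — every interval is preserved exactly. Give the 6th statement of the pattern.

C#4 D#4 G#4 F#4

Taking 4-note groups, the heads are Eb3, F3, G3: the pattern moves up a 2nd.
Carrying on: A3 → B3 → C#4.
Statement 6 starts on C#4 and keeps the same exact contour: C#4 D#4 G#4 F#4.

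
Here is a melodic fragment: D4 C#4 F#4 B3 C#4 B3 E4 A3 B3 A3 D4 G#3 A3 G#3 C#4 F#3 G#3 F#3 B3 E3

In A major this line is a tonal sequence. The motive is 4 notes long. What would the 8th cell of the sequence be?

D3 C#3 F#3 B2

With a 4-note motive the entries are D4, C#4, B3, A3, G#3, each down a 2nd from the previous.
Carrying on: F#3 → E3 → D3.
Statement 8 starts on D3 and keeps the same diatonic contour: D3 C#3 F#3 B2.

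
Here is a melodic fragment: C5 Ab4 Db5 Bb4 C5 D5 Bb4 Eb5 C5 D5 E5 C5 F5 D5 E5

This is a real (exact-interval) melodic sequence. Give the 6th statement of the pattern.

With a 5-note motive the entries are C5, D5, E5, each up a 2nd from the previous.
Continuing the starts: F#5 → G#5 → A#5.
Statement 6 starts on A#5 and keeps the same exact contour: A#5 F#5 B5 G#5 A#5.

A#5 F#5 B5 G#5 A#5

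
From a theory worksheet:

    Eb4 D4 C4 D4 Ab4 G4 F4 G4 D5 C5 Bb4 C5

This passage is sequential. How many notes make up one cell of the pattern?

There are 12 notes; a 4-note unit gives 3 cells:
Eb4 D4 C4 D4 | Ab4 G4 F4 G4 | D5 C5 Bb4 C5
Each cell is the previous one up a 4th — so the unit is 4 notes.

4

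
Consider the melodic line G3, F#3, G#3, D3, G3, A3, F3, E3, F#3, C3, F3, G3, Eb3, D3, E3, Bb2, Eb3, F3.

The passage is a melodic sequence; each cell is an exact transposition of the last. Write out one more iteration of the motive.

With a 6-note motive the entries are G3, F3, Eb3, each down a 2nd from the previous.
From Db3 the exact shape gives Db3 C3 D3 Ab2 Db3 Eb3.

Db3 C3 D3 Ab2 Db3 Eb3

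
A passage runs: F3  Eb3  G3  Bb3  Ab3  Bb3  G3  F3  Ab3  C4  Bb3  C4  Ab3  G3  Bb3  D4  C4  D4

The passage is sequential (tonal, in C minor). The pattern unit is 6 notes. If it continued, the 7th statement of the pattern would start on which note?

The 6-note cells begin on F3, G3, Ab3 — each up a 2nd from the last.
Continuing: Bb3 → C4 → D4 → Eb4. Statement 7 starts on Eb4.

Eb4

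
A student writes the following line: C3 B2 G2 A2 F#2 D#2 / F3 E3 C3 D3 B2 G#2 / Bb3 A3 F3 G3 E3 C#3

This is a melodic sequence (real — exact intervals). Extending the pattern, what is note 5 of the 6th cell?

Grouping in 6s, the 5th note of each cell is F#2, B2, E3.
Each moves up a 4th. Continuing: A3 → D4 → G4.

G4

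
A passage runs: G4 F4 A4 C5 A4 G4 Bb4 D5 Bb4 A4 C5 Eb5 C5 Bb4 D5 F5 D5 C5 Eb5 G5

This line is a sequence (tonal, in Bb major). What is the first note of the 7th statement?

The 4-note cells begin on G4, A4, Bb4, C5, D5 — each up a 2nd from the last.
Extending the heads up a 2nd: Eb5 → F5.

F5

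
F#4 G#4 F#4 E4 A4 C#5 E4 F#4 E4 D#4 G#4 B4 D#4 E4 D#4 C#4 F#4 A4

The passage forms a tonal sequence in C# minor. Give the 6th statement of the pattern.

A3 B3 A3 G#3 C#4 E4

Taking 6-note groups, the heads are F#4, E4, D#4: the pattern moves down a 2nd.
Continuing the starts: C#4 → B3 → A3.
So cell 6 is A3 B3 A3 G#3 C#4 E4.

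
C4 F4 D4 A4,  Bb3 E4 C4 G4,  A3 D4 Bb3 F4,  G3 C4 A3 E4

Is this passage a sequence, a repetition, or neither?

sequence

Each 4-note cell is the previous one transposed down a 2nd.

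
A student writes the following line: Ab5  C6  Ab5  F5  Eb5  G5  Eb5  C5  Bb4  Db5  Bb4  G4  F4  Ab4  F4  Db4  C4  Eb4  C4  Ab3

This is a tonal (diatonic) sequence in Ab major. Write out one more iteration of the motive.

Unit = 4 notes; the statements start on Ab5, Eb5, Bb4, F4, C4, moving down a 4th each time.
From G3 the diatonic shape gives G3 Bb3 G3 Eb3.

G3 Bb3 G3 Eb3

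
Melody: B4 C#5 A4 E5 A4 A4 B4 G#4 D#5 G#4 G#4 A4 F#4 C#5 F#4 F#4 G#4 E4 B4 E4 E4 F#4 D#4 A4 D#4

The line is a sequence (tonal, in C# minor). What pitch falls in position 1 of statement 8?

B3

With 5-note cells, note 1 of each statement runs B4, A4, G#4, F#4, E4.
Each moves down a 2nd. Continuing: D#4 → C#4 → B3.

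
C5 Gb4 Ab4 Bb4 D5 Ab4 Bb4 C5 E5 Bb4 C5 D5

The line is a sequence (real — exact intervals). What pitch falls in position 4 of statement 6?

G#5

The unit is 4 notes. Position-4 pitches of the 3 shown cells: Bb4, C5, D5.
Each moves up a 2nd. Continuing: E5 → F#5 → G#5.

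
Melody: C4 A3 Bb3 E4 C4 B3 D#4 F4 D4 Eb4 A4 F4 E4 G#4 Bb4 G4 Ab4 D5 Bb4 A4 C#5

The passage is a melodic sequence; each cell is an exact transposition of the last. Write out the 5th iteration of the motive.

Ab5 F5 Gb5 C6 Ab5 G5 B5

The 7-note cells begin on C4, F4, Bb4 — each up a 4th from the last.
Continuing the starts: Eb5 → Ab5.
Statement 5 starts on Ab5 and keeps the same exact contour: Ab5 F5 Gb5 C6 Ab5 G5 B5.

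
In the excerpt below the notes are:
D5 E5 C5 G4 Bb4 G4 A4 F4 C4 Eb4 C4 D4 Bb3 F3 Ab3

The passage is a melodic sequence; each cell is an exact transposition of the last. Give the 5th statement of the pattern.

Bb2 C3 Ab2 Eb2 Gb2

The 5-note cells begin on D5, G4, C4 — each down a 5th from the last.
Carrying on: F3 → Bb2.
So cell 5 is Bb2 C3 Ab2 Eb2 Gb2.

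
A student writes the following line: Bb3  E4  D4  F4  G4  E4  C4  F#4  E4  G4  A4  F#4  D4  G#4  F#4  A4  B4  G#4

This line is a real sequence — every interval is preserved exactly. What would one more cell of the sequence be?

E4 A#4 G#4 B4 C#5 A#4

The 6-note cells begin on Bb3, C4, D4 — each up a 2nd from the last.
From E4 the exact shape gives E4 A#4 G#4 B4 C#5 A#4.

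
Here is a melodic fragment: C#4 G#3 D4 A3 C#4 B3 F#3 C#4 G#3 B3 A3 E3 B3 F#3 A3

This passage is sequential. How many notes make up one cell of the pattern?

5

Try groups of 5 (3 cells in 15 notes):
C#4 G#3 D4 A3 C#4 | B3 F#3 C#4 G#3 B3 | A3 E3 B3 F#3 A3
That's a consistent down a 2nd shift per cell, and no other grouping gives one.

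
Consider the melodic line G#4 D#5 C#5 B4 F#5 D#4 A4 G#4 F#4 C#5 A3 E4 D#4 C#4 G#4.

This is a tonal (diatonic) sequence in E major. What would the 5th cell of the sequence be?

Unit = 5 notes; the statements start on G#4, D#4, A3, moving down a 4th each time.
Carrying on: E3 → B2.
So cell 5 is B2 F#3 E3 D#3 A3.

B2 F#3 E3 D#3 A3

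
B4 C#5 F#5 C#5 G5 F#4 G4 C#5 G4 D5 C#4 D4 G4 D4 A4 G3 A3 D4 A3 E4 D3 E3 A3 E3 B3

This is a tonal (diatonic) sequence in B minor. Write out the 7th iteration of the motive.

E2 F#2 B2 F#2 C#3

The 5-note cells begin on B4, F#4, C#4, G3, D3 — each down a 4th from the last.
Extending down a 4th: A2 → E2.
So cell 7 is E2 F#2 B2 F#2 C#3.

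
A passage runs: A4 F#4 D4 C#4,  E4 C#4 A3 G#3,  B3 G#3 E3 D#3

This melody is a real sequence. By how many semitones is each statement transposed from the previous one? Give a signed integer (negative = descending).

-5

The 4-note cells begin on A4, E4, B3 — each down a 4th from the last.
Counting half-steps from A4 to E4: -5.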